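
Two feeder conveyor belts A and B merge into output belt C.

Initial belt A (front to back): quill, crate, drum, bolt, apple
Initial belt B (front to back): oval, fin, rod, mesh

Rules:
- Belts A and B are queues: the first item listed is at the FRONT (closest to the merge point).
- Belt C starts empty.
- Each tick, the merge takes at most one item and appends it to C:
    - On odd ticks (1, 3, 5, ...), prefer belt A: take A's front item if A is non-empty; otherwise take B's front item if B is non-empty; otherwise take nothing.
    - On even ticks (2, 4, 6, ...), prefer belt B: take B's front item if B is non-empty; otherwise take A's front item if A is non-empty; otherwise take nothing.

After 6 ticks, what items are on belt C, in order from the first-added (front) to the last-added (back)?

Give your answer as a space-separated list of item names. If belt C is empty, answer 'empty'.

Answer: quill oval crate fin drum rod

Derivation:
Tick 1: prefer A, take quill from A; A=[crate,drum,bolt,apple] B=[oval,fin,rod,mesh] C=[quill]
Tick 2: prefer B, take oval from B; A=[crate,drum,bolt,apple] B=[fin,rod,mesh] C=[quill,oval]
Tick 3: prefer A, take crate from A; A=[drum,bolt,apple] B=[fin,rod,mesh] C=[quill,oval,crate]
Tick 4: prefer B, take fin from B; A=[drum,bolt,apple] B=[rod,mesh] C=[quill,oval,crate,fin]
Tick 5: prefer A, take drum from A; A=[bolt,apple] B=[rod,mesh] C=[quill,oval,crate,fin,drum]
Tick 6: prefer B, take rod from B; A=[bolt,apple] B=[mesh] C=[quill,oval,crate,fin,drum,rod]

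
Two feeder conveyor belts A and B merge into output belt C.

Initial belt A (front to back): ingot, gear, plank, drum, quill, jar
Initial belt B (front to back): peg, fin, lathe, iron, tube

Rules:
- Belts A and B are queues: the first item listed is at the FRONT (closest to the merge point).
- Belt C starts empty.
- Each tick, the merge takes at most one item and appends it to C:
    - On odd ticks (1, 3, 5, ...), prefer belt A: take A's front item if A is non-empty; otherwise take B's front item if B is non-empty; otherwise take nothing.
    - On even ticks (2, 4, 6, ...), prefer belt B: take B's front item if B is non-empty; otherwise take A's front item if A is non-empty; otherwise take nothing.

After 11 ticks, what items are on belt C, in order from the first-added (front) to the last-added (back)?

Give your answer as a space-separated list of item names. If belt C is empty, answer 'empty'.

Tick 1: prefer A, take ingot from A; A=[gear,plank,drum,quill,jar] B=[peg,fin,lathe,iron,tube] C=[ingot]
Tick 2: prefer B, take peg from B; A=[gear,plank,drum,quill,jar] B=[fin,lathe,iron,tube] C=[ingot,peg]
Tick 3: prefer A, take gear from A; A=[plank,drum,quill,jar] B=[fin,lathe,iron,tube] C=[ingot,peg,gear]
Tick 4: prefer B, take fin from B; A=[plank,drum,quill,jar] B=[lathe,iron,tube] C=[ingot,peg,gear,fin]
Tick 5: prefer A, take plank from A; A=[drum,quill,jar] B=[lathe,iron,tube] C=[ingot,peg,gear,fin,plank]
Tick 6: prefer B, take lathe from B; A=[drum,quill,jar] B=[iron,tube] C=[ingot,peg,gear,fin,plank,lathe]
Tick 7: prefer A, take drum from A; A=[quill,jar] B=[iron,tube] C=[ingot,peg,gear,fin,plank,lathe,drum]
Tick 8: prefer B, take iron from B; A=[quill,jar] B=[tube] C=[ingot,peg,gear,fin,plank,lathe,drum,iron]
Tick 9: prefer A, take quill from A; A=[jar] B=[tube] C=[ingot,peg,gear,fin,plank,lathe,drum,iron,quill]
Tick 10: prefer B, take tube from B; A=[jar] B=[-] C=[ingot,peg,gear,fin,plank,lathe,drum,iron,quill,tube]
Tick 11: prefer A, take jar from A; A=[-] B=[-] C=[ingot,peg,gear,fin,plank,lathe,drum,iron,quill,tube,jar]

Answer: ingot peg gear fin plank lathe drum iron quill tube jar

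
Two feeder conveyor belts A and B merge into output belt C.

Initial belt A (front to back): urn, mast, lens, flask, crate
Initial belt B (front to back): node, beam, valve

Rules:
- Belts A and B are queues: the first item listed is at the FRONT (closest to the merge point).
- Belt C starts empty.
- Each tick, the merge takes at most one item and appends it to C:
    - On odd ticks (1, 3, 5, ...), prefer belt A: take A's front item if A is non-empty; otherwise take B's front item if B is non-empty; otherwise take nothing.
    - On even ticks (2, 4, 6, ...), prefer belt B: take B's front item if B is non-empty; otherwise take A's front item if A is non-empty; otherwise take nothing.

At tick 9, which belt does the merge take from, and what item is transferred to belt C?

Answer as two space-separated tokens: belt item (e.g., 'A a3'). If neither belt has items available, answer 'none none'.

Tick 1: prefer A, take urn from A; A=[mast,lens,flask,crate] B=[node,beam,valve] C=[urn]
Tick 2: prefer B, take node from B; A=[mast,lens,flask,crate] B=[beam,valve] C=[urn,node]
Tick 3: prefer A, take mast from A; A=[lens,flask,crate] B=[beam,valve] C=[urn,node,mast]
Tick 4: prefer B, take beam from B; A=[lens,flask,crate] B=[valve] C=[urn,node,mast,beam]
Tick 5: prefer A, take lens from A; A=[flask,crate] B=[valve] C=[urn,node,mast,beam,lens]
Tick 6: prefer B, take valve from B; A=[flask,crate] B=[-] C=[urn,node,mast,beam,lens,valve]
Tick 7: prefer A, take flask from A; A=[crate] B=[-] C=[urn,node,mast,beam,lens,valve,flask]
Tick 8: prefer B, take crate from A; A=[-] B=[-] C=[urn,node,mast,beam,lens,valve,flask,crate]
Tick 9: prefer A, both empty, nothing taken; A=[-] B=[-] C=[urn,node,mast,beam,lens,valve,flask,crate]

Answer: none none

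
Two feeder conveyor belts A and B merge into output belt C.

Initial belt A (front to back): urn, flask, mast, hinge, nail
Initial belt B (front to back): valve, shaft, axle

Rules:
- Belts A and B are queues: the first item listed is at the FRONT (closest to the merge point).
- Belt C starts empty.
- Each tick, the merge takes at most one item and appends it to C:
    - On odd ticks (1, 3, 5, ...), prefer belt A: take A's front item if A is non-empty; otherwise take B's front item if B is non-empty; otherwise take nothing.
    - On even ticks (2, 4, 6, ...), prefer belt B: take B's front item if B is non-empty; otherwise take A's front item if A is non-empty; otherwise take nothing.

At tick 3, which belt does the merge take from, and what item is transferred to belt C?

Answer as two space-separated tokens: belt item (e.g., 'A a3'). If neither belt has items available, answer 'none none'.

Tick 1: prefer A, take urn from A; A=[flask,mast,hinge,nail] B=[valve,shaft,axle] C=[urn]
Tick 2: prefer B, take valve from B; A=[flask,mast,hinge,nail] B=[shaft,axle] C=[urn,valve]
Tick 3: prefer A, take flask from A; A=[mast,hinge,nail] B=[shaft,axle] C=[urn,valve,flask]

Answer: A flask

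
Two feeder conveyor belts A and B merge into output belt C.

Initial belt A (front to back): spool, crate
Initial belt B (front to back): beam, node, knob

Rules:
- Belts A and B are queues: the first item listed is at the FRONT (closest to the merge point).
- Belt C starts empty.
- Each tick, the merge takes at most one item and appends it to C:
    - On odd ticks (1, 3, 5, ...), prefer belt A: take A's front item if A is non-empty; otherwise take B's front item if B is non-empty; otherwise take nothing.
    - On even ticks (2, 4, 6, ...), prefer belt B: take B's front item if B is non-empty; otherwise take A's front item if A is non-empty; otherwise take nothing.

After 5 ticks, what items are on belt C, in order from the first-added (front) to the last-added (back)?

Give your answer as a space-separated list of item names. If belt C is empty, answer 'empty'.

Tick 1: prefer A, take spool from A; A=[crate] B=[beam,node,knob] C=[spool]
Tick 2: prefer B, take beam from B; A=[crate] B=[node,knob] C=[spool,beam]
Tick 3: prefer A, take crate from A; A=[-] B=[node,knob] C=[spool,beam,crate]
Tick 4: prefer B, take node from B; A=[-] B=[knob] C=[spool,beam,crate,node]
Tick 5: prefer A, take knob from B; A=[-] B=[-] C=[spool,beam,crate,node,knob]

Answer: spool beam crate node knob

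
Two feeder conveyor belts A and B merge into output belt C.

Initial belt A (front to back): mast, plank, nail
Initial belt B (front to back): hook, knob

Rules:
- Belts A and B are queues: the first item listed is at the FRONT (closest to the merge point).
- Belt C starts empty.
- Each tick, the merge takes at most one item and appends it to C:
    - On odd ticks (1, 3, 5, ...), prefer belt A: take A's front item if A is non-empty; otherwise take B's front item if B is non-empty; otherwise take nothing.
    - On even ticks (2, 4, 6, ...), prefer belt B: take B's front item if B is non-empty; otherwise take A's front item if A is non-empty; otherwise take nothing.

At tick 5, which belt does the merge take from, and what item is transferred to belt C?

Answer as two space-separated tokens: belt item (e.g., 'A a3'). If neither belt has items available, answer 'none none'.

Tick 1: prefer A, take mast from A; A=[plank,nail] B=[hook,knob] C=[mast]
Tick 2: prefer B, take hook from B; A=[plank,nail] B=[knob] C=[mast,hook]
Tick 3: prefer A, take plank from A; A=[nail] B=[knob] C=[mast,hook,plank]
Tick 4: prefer B, take knob from B; A=[nail] B=[-] C=[mast,hook,plank,knob]
Tick 5: prefer A, take nail from A; A=[-] B=[-] C=[mast,hook,plank,knob,nail]

Answer: A nail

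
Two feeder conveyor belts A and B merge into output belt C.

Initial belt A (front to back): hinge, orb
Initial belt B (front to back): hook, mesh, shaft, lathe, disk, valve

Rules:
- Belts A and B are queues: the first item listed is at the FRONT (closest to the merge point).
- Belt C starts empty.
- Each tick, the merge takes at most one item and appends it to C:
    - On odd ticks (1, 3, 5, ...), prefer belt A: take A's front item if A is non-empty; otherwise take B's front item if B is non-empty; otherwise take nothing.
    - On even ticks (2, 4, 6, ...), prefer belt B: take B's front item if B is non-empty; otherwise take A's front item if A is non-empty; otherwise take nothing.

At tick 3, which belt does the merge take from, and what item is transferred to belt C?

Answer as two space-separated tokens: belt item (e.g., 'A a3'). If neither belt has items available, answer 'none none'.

Answer: A orb

Derivation:
Tick 1: prefer A, take hinge from A; A=[orb] B=[hook,mesh,shaft,lathe,disk,valve] C=[hinge]
Tick 2: prefer B, take hook from B; A=[orb] B=[mesh,shaft,lathe,disk,valve] C=[hinge,hook]
Tick 3: prefer A, take orb from A; A=[-] B=[mesh,shaft,lathe,disk,valve] C=[hinge,hook,orb]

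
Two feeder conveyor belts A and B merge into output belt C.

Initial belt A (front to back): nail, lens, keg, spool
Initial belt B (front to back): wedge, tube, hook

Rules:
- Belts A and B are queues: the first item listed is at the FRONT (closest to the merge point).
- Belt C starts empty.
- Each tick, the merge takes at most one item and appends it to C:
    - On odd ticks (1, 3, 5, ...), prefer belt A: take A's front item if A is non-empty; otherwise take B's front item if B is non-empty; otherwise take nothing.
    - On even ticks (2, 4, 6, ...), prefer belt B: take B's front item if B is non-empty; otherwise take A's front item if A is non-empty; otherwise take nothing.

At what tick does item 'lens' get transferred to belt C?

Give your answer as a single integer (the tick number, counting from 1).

Tick 1: prefer A, take nail from A; A=[lens,keg,spool] B=[wedge,tube,hook] C=[nail]
Tick 2: prefer B, take wedge from B; A=[lens,keg,spool] B=[tube,hook] C=[nail,wedge]
Tick 3: prefer A, take lens from A; A=[keg,spool] B=[tube,hook] C=[nail,wedge,lens]

Answer: 3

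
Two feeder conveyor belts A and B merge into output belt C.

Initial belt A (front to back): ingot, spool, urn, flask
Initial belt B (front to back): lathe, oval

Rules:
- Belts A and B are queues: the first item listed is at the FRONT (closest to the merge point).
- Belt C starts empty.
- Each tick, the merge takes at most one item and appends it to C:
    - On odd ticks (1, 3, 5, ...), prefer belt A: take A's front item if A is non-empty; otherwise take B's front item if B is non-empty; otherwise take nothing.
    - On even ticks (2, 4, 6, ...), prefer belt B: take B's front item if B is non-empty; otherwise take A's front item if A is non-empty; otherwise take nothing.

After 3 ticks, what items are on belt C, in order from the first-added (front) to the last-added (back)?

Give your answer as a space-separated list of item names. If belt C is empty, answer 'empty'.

Tick 1: prefer A, take ingot from A; A=[spool,urn,flask] B=[lathe,oval] C=[ingot]
Tick 2: prefer B, take lathe from B; A=[spool,urn,flask] B=[oval] C=[ingot,lathe]
Tick 3: prefer A, take spool from A; A=[urn,flask] B=[oval] C=[ingot,lathe,spool]

Answer: ingot lathe spool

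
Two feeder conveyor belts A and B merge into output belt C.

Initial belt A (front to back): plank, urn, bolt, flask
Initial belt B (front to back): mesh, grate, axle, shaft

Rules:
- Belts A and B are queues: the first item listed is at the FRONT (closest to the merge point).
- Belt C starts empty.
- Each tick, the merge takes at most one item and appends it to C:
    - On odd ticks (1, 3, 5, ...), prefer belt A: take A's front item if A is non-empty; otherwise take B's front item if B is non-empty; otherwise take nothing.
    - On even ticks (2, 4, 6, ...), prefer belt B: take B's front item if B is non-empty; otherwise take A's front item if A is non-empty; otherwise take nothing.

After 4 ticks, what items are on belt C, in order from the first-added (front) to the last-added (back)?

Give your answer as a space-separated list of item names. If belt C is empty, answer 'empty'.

Answer: plank mesh urn grate

Derivation:
Tick 1: prefer A, take plank from A; A=[urn,bolt,flask] B=[mesh,grate,axle,shaft] C=[plank]
Tick 2: prefer B, take mesh from B; A=[urn,bolt,flask] B=[grate,axle,shaft] C=[plank,mesh]
Tick 3: prefer A, take urn from A; A=[bolt,flask] B=[grate,axle,shaft] C=[plank,mesh,urn]
Tick 4: prefer B, take grate from B; A=[bolt,flask] B=[axle,shaft] C=[plank,mesh,urn,grate]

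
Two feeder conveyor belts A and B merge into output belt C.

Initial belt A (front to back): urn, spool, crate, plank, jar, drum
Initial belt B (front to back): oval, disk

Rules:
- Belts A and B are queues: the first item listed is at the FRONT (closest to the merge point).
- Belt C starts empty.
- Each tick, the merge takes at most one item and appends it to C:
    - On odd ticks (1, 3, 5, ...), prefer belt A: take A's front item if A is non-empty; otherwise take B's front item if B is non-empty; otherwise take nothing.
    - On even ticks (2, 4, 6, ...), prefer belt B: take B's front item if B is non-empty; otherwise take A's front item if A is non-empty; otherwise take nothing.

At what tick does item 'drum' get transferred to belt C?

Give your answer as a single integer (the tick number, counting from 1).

Answer: 8

Derivation:
Tick 1: prefer A, take urn from A; A=[spool,crate,plank,jar,drum] B=[oval,disk] C=[urn]
Tick 2: prefer B, take oval from B; A=[spool,crate,plank,jar,drum] B=[disk] C=[urn,oval]
Tick 3: prefer A, take spool from A; A=[crate,plank,jar,drum] B=[disk] C=[urn,oval,spool]
Tick 4: prefer B, take disk from B; A=[crate,plank,jar,drum] B=[-] C=[urn,oval,spool,disk]
Tick 5: prefer A, take crate from A; A=[plank,jar,drum] B=[-] C=[urn,oval,spool,disk,crate]
Tick 6: prefer B, take plank from A; A=[jar,drum] B=[-] C=[urn,oval,spool,disk,crate,plank]
Tick 7: prefer A, take jar from A; A=[drum] B=[-] C=[urn,oval,spool,disk,crate,plank,jar]
Tick 8: prefer B, take drum from A; A=[-] B=[-] C=[urn,oval,spool,disk,crate,plank,jar,drum]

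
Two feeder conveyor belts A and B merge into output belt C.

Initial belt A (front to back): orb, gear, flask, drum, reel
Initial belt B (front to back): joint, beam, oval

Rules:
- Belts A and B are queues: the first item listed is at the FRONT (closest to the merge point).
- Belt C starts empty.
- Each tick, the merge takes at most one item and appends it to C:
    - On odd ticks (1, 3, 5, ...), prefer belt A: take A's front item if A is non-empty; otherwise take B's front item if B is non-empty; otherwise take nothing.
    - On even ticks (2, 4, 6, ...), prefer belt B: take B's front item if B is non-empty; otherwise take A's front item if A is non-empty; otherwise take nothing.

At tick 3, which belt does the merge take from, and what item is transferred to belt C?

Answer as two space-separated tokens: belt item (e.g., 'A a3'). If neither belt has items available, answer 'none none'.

Answer: A gear

Derivation:
Tick 1: prefer A, take orb from A; A=[gear,flask,drum,reel] B=[joint,beam,oval] C=[orb]
Tick 2: prefer B, take joint from B; A=[gear,flask,drum,reel] B=[beam,oval] C=[orb,joint]
Tick 3: prefer A, take gear from A; A=[flask,drum,reel] B=[beam,oval] C=[orb,joint,gear]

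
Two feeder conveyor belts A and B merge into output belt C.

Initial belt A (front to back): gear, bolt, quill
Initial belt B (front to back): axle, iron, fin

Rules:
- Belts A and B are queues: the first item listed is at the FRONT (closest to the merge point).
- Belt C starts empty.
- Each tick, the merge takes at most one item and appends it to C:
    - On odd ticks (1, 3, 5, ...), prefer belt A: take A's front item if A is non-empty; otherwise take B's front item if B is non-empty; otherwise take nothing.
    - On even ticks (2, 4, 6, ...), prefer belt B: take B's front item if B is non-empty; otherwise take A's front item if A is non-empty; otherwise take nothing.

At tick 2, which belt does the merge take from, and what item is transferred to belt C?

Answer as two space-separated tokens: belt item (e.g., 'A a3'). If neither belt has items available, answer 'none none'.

Tick 1: prefer A, take gear from A; A=[bolt,quill] B=[axle,iron,fin] C=[gear]
Tick 2: prefer B, take axle from B; A=[bolt,quill] B=[iron,fin] C=[gear,axle]

Answer: B axle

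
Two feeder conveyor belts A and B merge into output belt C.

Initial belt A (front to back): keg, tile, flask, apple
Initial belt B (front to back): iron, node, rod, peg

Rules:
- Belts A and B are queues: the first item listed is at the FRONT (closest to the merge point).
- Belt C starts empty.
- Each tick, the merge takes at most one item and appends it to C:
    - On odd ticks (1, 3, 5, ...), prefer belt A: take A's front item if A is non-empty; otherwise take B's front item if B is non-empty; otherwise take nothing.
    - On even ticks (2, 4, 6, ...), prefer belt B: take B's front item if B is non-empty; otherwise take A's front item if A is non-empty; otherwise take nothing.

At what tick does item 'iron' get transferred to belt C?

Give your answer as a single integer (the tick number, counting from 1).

Tick 1: prefer A, take keg from A; A=[tile,flask,apple] B=[iron,node,rod,peg] C=[keg]
Tick 2: prefer B, take iron from B; A=[tile,flask,apple] B=[node,rod,peg] C=[keg,iron]

Answer: 2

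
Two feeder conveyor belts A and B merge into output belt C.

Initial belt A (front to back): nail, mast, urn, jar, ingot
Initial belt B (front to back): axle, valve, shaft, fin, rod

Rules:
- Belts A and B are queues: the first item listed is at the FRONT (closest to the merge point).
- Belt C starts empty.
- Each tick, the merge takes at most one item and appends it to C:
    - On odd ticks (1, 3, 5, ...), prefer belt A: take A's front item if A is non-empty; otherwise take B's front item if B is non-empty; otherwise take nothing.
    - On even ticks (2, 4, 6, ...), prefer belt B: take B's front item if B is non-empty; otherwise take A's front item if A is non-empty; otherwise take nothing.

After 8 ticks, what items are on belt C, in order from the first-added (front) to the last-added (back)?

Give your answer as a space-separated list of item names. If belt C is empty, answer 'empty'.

Answer: nail axle mast valve urn shaft jar fin

Derivation:
Tick 1: prefer A, take nail from A; A=[mast,urn,jar,ingot] B=[axle,valve,shaft,fin,rod] C=[nail]
Tick 2: prefer B, take axle from B; A=[mast,urn,jar,ingot] B=[valve,shaft,fin,rod] C=[nail,axle]
Tick 3: prefer A, take mast from A; A=[urn,jar,ingot] B=[valve,shaft,fin,rod] C=[nail,axle,mast]
Tick 4: prefer B, take valve from B; A=[urn,jar,ingot] B=[shaft,fin,rod] C=[nail,axle,mast,valve]
Tick 5: prefer A, take urn from A; A=[jar,ingot] B=[shaft,fin,rod] C=[nail,axle,mast,valve,urn]
Tick 6: prefer B, take shaft from B; A=[jar,ingot] B=[fin,rod] C=[nail,axle,mast,valve,urn,shaft]
Tick 7: prefer A, take jar from A; A=[ingot] B=[fin,rod] C=[nail,axle,mast,valve,urn,shaft,jar]
Tick 8: prefer B, take fin from B; A=[ingot] B=[rod] C=[nail,axle,mast,valve,urn,shaft,jar,fin]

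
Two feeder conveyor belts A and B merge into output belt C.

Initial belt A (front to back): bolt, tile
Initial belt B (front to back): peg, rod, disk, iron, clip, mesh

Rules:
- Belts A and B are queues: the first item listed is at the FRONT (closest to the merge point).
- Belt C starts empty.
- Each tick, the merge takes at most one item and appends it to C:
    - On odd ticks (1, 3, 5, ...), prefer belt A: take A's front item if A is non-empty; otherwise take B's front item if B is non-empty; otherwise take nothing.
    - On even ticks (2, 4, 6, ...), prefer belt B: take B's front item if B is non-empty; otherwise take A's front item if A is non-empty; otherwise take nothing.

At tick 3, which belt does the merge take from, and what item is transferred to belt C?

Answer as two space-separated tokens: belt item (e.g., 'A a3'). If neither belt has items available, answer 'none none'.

Tick 1: prefer A, take bolt from A; A=[tile] B=[peg,rod,disk,iron,clip,mesh] C=[bolt]
Tick 2: prefer B, take peg from B; A=[tile] B=[rod,disk,iron,clip,mesh] C=[bolt,peg]
Tick 3: prefer A, take tile from A; A=[-] B=[rod,disk,iron,clip,mesh] C=[bolt,peg,tile]

Answer: A tile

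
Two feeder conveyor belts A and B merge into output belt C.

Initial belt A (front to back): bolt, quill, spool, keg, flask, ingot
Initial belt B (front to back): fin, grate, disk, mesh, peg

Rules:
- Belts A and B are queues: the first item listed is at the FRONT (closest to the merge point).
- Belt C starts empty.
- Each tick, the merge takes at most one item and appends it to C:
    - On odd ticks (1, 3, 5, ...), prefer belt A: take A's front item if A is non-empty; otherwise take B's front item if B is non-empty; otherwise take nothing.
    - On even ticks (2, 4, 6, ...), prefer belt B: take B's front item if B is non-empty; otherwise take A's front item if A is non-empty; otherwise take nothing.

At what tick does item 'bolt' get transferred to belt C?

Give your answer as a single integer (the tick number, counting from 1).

Answer: 1

Derivation:
Tick 1: prefer A, take bolt from A; A=[quill,spool,keg,flask,ingot] B=[fin,grate,disk,mesh,peg] C=[bolt]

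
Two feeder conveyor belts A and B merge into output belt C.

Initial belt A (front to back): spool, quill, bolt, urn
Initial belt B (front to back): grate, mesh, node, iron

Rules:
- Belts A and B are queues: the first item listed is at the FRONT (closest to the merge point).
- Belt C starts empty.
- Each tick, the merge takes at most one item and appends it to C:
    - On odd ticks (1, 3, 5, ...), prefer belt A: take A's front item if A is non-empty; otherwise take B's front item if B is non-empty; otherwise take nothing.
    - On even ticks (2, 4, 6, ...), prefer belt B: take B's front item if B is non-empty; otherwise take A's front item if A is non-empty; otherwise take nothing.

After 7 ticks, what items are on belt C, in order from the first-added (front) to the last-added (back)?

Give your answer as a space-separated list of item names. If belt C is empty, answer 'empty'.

Answer: spool grate quill mesh bolt node urn

Derivation:
Tick 1: prefer A, take spool from A; A=[quill,bolt,urn] B=[grate,mesh,node,iron] C=[spool]
Tick 2: prefer B, take grate from B; A=[quill,bolt,urn] B=[mesh,node,iron] C=[spool,grate]
Tick 3: prefer A, take quill from A; A=[bolt,urn] B=[mesh,node,iron] C=[spool,grate,quill]
Tick 4: prefer B, take mesh from B; A=[bolt,urn] B=[node,iron] C=[spool,grate,quill,mesh]
Tick 5: prefer A, take bolt from A; A=[urn] B=[node,iron] C=[spool,grate,quill,mesh,bolt]
Tick 6: prefer B, take node from B; A=[urn] B=[iron] C=[spool,grate,quill,mesh,bolt,node]
Tick 7: prefer A, take urn from A; A=[-] B=[iron] C=[spool,grate,quill,mesh,bolt,node,urn]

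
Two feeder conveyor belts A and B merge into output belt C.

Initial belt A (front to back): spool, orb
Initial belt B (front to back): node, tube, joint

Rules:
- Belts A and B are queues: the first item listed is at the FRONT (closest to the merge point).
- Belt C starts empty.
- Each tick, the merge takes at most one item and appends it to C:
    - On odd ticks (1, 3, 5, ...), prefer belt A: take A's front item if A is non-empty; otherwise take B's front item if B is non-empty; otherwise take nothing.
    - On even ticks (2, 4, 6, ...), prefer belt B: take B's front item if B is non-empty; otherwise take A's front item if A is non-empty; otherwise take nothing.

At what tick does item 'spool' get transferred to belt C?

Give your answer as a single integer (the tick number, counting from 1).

Tick 1: prefer A, take spool from A; A=[orb] B=[node,tube,joint] C=[spool]

Answer: 1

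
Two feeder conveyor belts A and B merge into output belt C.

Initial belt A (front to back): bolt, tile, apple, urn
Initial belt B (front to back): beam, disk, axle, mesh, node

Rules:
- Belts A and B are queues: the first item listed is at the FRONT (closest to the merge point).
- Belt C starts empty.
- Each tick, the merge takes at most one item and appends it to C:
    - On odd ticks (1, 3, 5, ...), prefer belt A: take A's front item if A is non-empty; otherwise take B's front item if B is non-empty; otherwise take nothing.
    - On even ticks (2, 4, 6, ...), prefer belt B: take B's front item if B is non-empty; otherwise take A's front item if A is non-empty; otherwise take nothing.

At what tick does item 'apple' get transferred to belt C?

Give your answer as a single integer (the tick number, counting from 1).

Tick 1: prefer A, take bolt from A; A=[tile,apple,urn] B=[beam,disk,axle,mesh,node] C=[bolt]
Tick 2: prefer B, take beam from B; A=[tile,apple,urn] B=[disk,axle,mesh,node] C=[bolt,beam]
Tick 3: prefer A, take tile from A; A=[apple,urn] B=[disk,axle,mesh,node] C=[bolt,beam,tile]
Tick 4: prefer B, take disk from B; A=[apple,urn] B=[axle,mesh,node] C=[bolt,beam,tile,disk]
Tick 5: prefer A, take apple from A; A=[urn] B=[axle,mesh,node] C=[bolt,beam,tile,disk,apple]

Answer: 5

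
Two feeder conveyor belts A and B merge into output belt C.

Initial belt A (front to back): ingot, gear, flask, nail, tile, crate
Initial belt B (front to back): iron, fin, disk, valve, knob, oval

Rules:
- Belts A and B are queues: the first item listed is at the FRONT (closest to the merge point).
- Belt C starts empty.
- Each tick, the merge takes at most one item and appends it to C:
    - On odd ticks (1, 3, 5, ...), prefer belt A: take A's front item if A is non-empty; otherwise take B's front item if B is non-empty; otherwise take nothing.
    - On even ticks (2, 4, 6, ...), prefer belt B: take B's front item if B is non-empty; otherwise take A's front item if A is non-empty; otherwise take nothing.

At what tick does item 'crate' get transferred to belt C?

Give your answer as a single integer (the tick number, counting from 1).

Answer: 11

Derivation:
Tick 1: prefer A, take ingot from A; A=[gear,flask,nail,tile,crate] B=[iron,fin,disk,valve,knob,oval] C=[ingot]
Tick 2: prefer B, take iron from B; A=[gear,flask,nail,tile,crate] B=[fin,disk,valve,knob,oval] C=[ingot,iron]
Tick 3: prefer A, take gear from A; A=[flask,nail,tile,crate] B=[fin,disk,valve,knob,oval] C=[ingot,iron,gear]
Tick 4: prefer B, take fin from B; A=[flask,nail,tile,crate] B=[disk,valve,knob,oval] C=[ingot,iron,gear,fin]
Tick 5: prefer A, take flask from A; A=[nail,tile,crate] B=[disk,valve,knob,oval] C=[ingot,iron,gear,fin,flask]
Tick 6: prefer B, take disk from B; A=[nail,tile,crate] B=[valve,knob,oval] C=[ingot,iron,gear,fin,flask,disk]
Tick 7: prefer A, take nail from A; A=[tile,crate] B=[valve,knob,oval] C=[ingot,iron,gear,fin,flask,disk,nail]
Tick 8: prefer B, take valve from B; A=[tile,crate] B=[knob,oval] C=[ingot,iron,gear,fin,flask,disk,nail,valve]
Tick 9: prefer A, take tile from A; A=[crate] B=[knob,oval] C=[ingot,iron,gear,fin,flask,disk,nail,valve,tile]
Tick 10: prefer B, take knob from B; A=[crate] B=[oval] C=[ingot,iron,gear,fin,flask,disk,nail,valve,tile,knob]
Tick 11: prefer A, take crate from A; A=[-] B=[oval] C=[ingot,iron,gear,fin,flask,disk,nail,valve,tile,knob,crate]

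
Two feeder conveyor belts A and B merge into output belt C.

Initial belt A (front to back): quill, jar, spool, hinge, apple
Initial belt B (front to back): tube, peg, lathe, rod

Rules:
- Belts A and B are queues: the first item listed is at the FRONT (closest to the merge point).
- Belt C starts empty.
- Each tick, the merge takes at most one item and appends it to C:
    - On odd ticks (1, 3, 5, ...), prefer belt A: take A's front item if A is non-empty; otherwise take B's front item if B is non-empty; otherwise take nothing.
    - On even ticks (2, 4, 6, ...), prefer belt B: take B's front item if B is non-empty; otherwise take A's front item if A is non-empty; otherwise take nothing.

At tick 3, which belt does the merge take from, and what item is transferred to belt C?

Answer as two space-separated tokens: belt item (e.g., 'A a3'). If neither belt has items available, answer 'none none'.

Tick 1: prefer A, take quill from A; A=[jar,spool,hinge,apple] B=[tube,peg,lathe,rod] C=[quill]
Tick 2: prefer B, take tube from B; A=[jar,spool,hinge,apple] B=[peg,lathe,rod] C=[quill,tube]
Tick 3: prefer A, take jar from A; A=[spool,hinge,apple] B=[peg,lathe,rod] C=[quill,tube,jar]

Answer: A jar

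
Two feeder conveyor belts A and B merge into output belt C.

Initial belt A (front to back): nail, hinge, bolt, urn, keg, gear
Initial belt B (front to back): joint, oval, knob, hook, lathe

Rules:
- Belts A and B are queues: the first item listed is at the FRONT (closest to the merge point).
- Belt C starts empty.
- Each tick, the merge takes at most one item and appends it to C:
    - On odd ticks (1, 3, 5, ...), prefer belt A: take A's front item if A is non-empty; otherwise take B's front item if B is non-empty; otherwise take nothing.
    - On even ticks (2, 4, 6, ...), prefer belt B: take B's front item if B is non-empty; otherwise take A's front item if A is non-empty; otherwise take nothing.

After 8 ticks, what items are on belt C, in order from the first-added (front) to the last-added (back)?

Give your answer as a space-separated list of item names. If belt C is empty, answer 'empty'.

Answer: nail joint hinge oval bolt knob urn hook

Derivation:
Tick 1: prefer A, take nail from A; A=[hinge,bolt,urn,keg,gear] B=[joint,oval,knob,hook,lathe] C=[nail]
Tick 2: prefer B, take joint from B; A=[hinge,bolt,urn,keg,gear] B=[oval,knob,hook,lathe] C=[nail,joint]
Tick 3: prefer A, take hinge from A; A=[bolt,urn,keg,gear] B=[oval,knob,hook,lathe] C=[nail,joint,hinge]
Tick 4: prefer B, take oval from B; A=[bolt,urn,keg,gear] B=[knob,hook,lathe] C=[nail,joint,hinge,oval]
Tick 5: prefer A, take bolt from A; A=[urn,keg,gear] B=[knob,hook,lathe] C=[nail,joint,hinge,oval,bolt]
Tick 6: prefer B, take knob from B; A=[urn,keg,gear] B=[hook,lathe] C=[nail,joint,hinge,oval,bolt,knob]
Tick 7: prefer A, take urn from A; A=[keg,gear] B=[hook,lathe] C=[nail,joint,hinge,oval,bolt,knob,urn]
Tick 8: prefer B, take hook from B; A=[keg,gear] B=[lathe] C=[nail,joint,hinge,oval,bolt,knob,urn,hook]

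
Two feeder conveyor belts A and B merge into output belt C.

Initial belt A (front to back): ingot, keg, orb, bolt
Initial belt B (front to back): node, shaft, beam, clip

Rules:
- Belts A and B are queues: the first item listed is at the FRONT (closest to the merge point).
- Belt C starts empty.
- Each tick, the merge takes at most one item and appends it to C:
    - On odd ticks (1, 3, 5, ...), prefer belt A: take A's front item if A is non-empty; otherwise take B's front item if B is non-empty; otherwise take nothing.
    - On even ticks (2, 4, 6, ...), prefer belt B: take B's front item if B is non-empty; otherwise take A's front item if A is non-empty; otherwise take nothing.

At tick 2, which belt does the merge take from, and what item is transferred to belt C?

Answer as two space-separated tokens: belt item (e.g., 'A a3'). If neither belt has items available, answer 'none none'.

Tick 1: prefer A, take ingot from A; A=[keg,orb,bolt] B=[node,shaft,beam,clip] C=[ingot]
Tick 2: prefer B, take node from B; A=[keg,orb,bolt] B=[shaft,beam,clip] C=[ingot,node]

Answer: B node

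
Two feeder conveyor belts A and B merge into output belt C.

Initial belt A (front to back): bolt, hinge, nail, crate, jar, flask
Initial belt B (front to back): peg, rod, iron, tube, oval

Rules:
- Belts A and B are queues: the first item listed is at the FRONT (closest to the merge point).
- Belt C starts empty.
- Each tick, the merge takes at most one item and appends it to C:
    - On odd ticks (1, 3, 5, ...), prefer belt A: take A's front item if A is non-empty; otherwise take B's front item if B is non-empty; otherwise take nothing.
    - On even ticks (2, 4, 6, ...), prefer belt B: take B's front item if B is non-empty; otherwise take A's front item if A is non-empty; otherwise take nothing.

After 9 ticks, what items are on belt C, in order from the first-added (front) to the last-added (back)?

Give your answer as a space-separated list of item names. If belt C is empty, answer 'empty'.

Tick 1: prefer A, take bolt from A; A=[hinge,nail,crate,jar,flask] B=[peg,rod,iron,tube,oval] C=[bolt]
Tick 2: prefer B, take peg from B; A=[hinge,nail,crate,jar,flask] B=[rod,iron,tube,oval] C=[bolt,peg]
Tick 3: prefer A, take hinge from A; A=[nail,crate,jar,flask] B=[rod,iron,tube,oval] C=[bolt,peg,hinge]
Tick 4: prefer B, take rod from B; A=[nail,crate,jar,flask] B=[iron,tube,oval] C=[bolt,peg,hinge,rod]
Tick 5: prefer A, take nail from A; A=[crate,jar,flask] B=[iron,tube,oval] C=[bolt,peg,hinge,rod,nail]
Tick 6: prefer B, take iron from B; A=[crate,jar,flask] B=[tube,oval] C=[bolt,peg,hinge,rod,nail,iron]
Tick 7: prefer A, take crate from A; A=[jar,flask] B=[tube,oval] C=[bolt,peg,hinge,rod,nail,iron,crate]
Tick 8: prefer B, take tube from B; A=[jar,flask] B=[oval] C=[bolt,peg,hinge,rod,nail,iron,crate,tube]
Tick 9: prefer A, take jar from A; A=[flask] B=[oval] C=[bolt,peg,hinge,rod,nail,iron,crate,tube,jar]

Answer: bolt peg hinge rod nail iron crate tube jar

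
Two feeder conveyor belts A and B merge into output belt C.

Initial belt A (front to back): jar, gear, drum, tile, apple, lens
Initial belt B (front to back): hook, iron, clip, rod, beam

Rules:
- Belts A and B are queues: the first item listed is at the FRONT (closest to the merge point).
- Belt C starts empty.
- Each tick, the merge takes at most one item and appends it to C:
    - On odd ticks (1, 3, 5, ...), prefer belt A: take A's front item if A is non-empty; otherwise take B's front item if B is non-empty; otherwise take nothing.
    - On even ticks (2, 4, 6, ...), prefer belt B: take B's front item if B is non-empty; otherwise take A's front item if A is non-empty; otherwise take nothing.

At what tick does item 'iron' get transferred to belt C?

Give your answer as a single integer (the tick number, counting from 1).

Answer: 4

Derivation:
Tick 1: prefer A, take jar from A; A=[gear,drum,tile,apple,lens] B=[hook,iron,clip,rod,beam] C=[jar]
Tick 2: prefer B, take hook from B; A=[gear,drum,tile,apple,lens] B=[iron,clip,rod,beam] C=[jar,hook]
Tick 3: prefer A, take gear from A; A=[drum,tile,apple,lens] B=[iron,clip,rod,beam] C=[jar,hook,gear]
Tick 4: prefer B, take iron from B; A=[drum,tile,apple,lens] B=[clip,rod,beam] C=[jar,hook,gear,iron]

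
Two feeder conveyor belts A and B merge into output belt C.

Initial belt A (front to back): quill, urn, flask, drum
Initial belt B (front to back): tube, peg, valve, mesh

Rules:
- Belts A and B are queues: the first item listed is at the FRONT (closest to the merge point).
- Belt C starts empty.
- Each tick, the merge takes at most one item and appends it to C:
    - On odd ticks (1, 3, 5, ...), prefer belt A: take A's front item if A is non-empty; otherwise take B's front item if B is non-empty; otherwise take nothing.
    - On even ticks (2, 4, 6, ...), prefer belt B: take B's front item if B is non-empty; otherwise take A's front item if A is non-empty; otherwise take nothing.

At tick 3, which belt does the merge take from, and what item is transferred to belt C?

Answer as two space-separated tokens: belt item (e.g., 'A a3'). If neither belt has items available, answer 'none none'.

Answer: A urn

Derivation:
Tick 1: prefer A, take quill from A; A=[urn,flask,drum] B=[tube,peg,valve,mesh] C=[quill]
Tick 2: prefer B, take tube from B; A=[urn,flask,drum] B=[peg,valve,mesh] C=[quill,tube]
Tick 3: prefer A, take urn from A; A=[flask,drum] B=[peg,valve,mesh] C=[quill,tube,urn]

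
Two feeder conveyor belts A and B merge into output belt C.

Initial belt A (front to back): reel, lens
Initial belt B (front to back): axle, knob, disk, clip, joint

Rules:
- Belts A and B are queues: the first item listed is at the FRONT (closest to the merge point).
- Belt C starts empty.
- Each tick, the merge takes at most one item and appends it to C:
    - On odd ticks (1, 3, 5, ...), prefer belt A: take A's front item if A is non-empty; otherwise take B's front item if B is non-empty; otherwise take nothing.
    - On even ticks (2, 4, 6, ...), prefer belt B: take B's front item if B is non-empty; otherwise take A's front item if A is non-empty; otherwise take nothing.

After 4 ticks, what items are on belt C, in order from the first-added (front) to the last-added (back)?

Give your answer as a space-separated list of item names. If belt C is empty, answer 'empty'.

Answer: reel axle lens knob

Derivation:
Tick 1: prefer A, take reel from A; A=[lens] B=[axle,knob,disk,clip,joint] C=[reel]
Tick 2: prefer B, take axle from B; A=[lens] B=[knob,disk,clip,joint] C=[reel,axle]
Tick 3: prefer A, take lens from A; A=[-] B=[knob,disk,clip,joint] C=[reel,axle,lens]
Tick 4: prefer B, take knob from B; A=[-] B=[disk,clip,joint] C=[reel,axle,lens,knob]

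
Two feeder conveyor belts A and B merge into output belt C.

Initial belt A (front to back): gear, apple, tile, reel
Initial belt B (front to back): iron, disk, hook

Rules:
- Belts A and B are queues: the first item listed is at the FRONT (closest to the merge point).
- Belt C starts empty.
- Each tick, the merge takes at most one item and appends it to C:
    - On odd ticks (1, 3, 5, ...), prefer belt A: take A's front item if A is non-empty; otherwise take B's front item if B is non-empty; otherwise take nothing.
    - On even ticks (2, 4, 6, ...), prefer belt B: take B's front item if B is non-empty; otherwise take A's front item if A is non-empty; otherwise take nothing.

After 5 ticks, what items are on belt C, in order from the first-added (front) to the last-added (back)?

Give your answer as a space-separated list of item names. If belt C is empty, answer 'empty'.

Tick 1: prefer A, take gear from A; A=[apple,tile,reel] B=[iron,disk,hook] C=[gear]
Tick 2: prefer B, take iron from B; A=[apple,tile,reel] B=[disk,hook] C=[gear,iron]
Tick 3: prefer A, take apple from A; A=[tile,reel] B=[disk,hook] C=[gear,iron,apple]
Tick 4: prefer B, take disk from B; A=[tile,reel] B=[hook] C=[gear,iron,apple,disk]
Tick 5: prefer A, take tile from A; A=[reel] B=[hook] C=[gear,iron,apple,disk,tile]

Answer: gear iron apple disk tile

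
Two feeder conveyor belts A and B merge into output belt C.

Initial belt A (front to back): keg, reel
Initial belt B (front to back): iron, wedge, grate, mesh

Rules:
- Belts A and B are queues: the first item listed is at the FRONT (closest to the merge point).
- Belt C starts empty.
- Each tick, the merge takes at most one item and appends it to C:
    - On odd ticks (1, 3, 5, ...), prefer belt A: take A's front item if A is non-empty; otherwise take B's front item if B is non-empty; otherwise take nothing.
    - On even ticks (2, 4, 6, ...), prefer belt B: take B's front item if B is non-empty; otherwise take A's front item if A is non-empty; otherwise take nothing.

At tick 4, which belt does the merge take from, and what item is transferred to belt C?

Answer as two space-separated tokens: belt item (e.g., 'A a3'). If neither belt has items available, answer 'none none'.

Tick 1: prefer A, take keg from A; A=[reel] B=[iron,wedge,grate,mesh] C=[keg]
Tick 2: prefer B, take iron from B; A=[reel] B=[wedge,grate,mesh] C=[keg,iron]
Tick 3: prefer A, take reel from A; A=[-] B=[wedge,grate,mesh] C=[keg,iron,reel]
Tick 4: prefer B, take wedge from B; A=[-] B=[grate,mesh] C=[keg,iron,reel,wedge]

Answer: B wedge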